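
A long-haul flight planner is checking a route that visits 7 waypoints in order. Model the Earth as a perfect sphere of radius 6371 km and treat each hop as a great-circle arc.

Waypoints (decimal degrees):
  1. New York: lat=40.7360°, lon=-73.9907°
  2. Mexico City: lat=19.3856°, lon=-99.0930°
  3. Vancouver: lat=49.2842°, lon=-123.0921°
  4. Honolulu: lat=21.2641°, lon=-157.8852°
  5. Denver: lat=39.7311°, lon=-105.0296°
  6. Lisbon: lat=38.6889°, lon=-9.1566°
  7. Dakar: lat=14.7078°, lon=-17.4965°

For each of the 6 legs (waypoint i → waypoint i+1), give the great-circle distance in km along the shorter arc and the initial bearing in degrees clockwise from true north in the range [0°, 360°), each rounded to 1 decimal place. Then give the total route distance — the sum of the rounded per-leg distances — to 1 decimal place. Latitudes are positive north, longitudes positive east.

Leg 1: φ1=0.7109773, φ2=0.3383425, Δφ=-0.3726348, Δλ=-0.4381178 rad; a=sin²(Δφ/2)+cosφ1·cosφ2·sin²(Δλ/2)=0.0680685298; c=2·atan2(√a, √(1-a))=0.527907637; dist=6371·c=3363.300 ≈ 3363.3 km; running total=3363.3 km
Leg 1 bearing: y=sinΔλ·cosφ2=-0.40018420, x=cosφ1·sinφ2-sinφ1·cosφ2·cosΔλ=-0.30593043; θ=atan2(y, x)=-127.3970° <0 so +360° → 232.6030° ≈ 232.6°
Leg 2: φ1=0.3383425, φ2=0.8601716, Δφ=0.5218290, Δλ=-0.4188633 rad; a=sin²(Δφ/2)+cosφ1·cosφ2·sin²(Δλ/2)=0.0931424163; c=2·atan2(√a, √(1-a))=0.620280976; dist=6371·c=3951.810 ≈ 3951.8 km; running total=7315.1 km
Leg 2 bearing: y=sinΔλ·cosφ2=-0.26530798, x=cosφ1·sinφ2-sinφ1·cosφ2·cosΔλ=0.51718401; θ=atan2(y, x)=-27.1572° <0 so +360° → 332.8428° ≈ 332.8°
Leg 3: φ1=0.8601716, φ2=0.3711286, Δφ=-0.4890430, Δλ=-0.6072542 rad; a=sin²(Δφ/2)+cosφ1·cosφ2·sin²(Δλ/2)=0.1129491619; c=2·atan2(√a, √(1-a))=0.685501481; dist=6371·c=4367.330 ≈ 4367.3 km; running total=11682.4 km
Leg 3 bearing: y=sinΔλ·cosφ2=-0.53176646, x=cosφ1·sinφ2-sinφ1·cosφ2·cosΔλ=-0.34349823; θ=atan2(y, x)=-122.8607° <0 so +360° → 237.1393° ≈ 237.1°
Leg 4: φ1=0.3711286, φ2=0.6934385, Δφ=0.3223100, Δλ=0.9225042 rad; a=sin²(Δφ/2)+cosφ1·cosφ2·sin²(Δλ/2)=0.1677147961; c=2·atan2(√a, √(1-a))=0.843877572; dist=6371·c=5376.344 ≈ 5376.3 km; running total=17058.7 km
Leg 4 bearing: y=sinΔλ·cosφ2=0.61302442, x=cosφ1·sinφ2-sinφ1·cosφ2·cosΔλ=0.42725547; θ=atan2(y, x)=55.1249° ≈ 55.1°
Leg 5: φ1=0.6934385, φ2=0.6752487, Δφ=-0.0181898, Δλ=1.6732995 rad; a=sin²(Δφ/2)+cosφ1·cosφ2·sin²(Δλ/2)=0.3309370806; c=2·atan2(√a, √(1-a))=1.225871600; dist=6371·c=7810.028 ≈ 7810.0 km; running total=24868.7 km
Leg 5 bearing: y=sinΔλ·cosφ2=0.77645452, x=cosφ1·sinφ2-sinφ1·cosφ2·cosΔλ=0.53177937; θ=atan2(y, x)=55.5935° ≈ 55.6°
Leg 6: φ1=0.6752487, φ2=0.2566995, Δφ=-0.4185492, Δλ=-0.1455587 rad; a=sin²(Δφ/2)+cosφ1·cosφ2·sin²(Δλ/2)=0.0471521355; c=2·atan2(√a, √(1-a))=0.437778324; dist=6371·c=2789.086 ≈ 2789.1 km; running total=27657.8 km
Leg 6 bearing: y=sinΔλ·cosφ2=-0.14029259, x=cosφ1·sinφ2-sinφ1·cosφ2·cosΔλ=-0.40004154; θ=atan2(y, x)=-160.6745° <0 so +360° → 199.3255° ≈ 199.3°

Leg 1: dist=3363.3 km, bearing=232.6°
Leg 2: dist=3951.8 km, bearing=332.8°
Leg 3: dist=4367.3 km, bearing=237.1°
Leg 4: dist=5376.3 km, bearing=55.1°
Leg 5: dist=7810.0 km, bearing=55.6°
Leg 6: dist=2789.1 km, bearing=199.3°
Total: 27657.8 km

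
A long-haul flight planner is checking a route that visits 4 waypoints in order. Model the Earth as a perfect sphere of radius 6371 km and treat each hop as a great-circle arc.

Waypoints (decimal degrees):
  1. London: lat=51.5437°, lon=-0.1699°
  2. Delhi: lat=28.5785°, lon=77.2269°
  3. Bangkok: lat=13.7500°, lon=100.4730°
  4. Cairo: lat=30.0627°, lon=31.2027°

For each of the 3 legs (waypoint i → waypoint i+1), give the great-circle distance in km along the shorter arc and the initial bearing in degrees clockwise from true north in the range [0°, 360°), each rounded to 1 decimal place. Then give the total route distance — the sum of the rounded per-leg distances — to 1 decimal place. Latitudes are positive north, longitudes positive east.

Leg 1: dist=6717.5 km, bearing=80.2°
Leg 2: dist=2910.6 km, bearing=119.6°
Leg 3: dist=7269.7 km, bearing=297.1°
Total: 16897.8 km

Leg 1: φ1=0.8996073, φ2=0.4987889, Δφ=-0.4008184, Δλ=1.3508290 rad; a=sin²(Δφ/2)+cosφ1·cosφ2·sin²(Δλ/2)=0.2531175762; c=2·atan2(√a, √(1-a))=1.054382445; dist=6371·c=6717.471 ≈ 6717.5 km; running total=6717.5 km
Leg 1 bearing: y=sinΔλ·cosφ2=0.85700284, x=cosφ1·sinφ2-sinφ1·cosφ2·cosΔλ=0.14745305; θ=atan2(y, x)=80.2375° ≈ 80.2°
Leg 2: φ1=0.4987889, φ2=0.2399828, Δφ=-0.2588061, Δλ=0.4057210 rad; a=sin²(Δφ/2)+cosφ1·cosφ2·sin²(Δλ/2)=0.0512758338; c=2·atan2(√a, √(1-a))=0.456845815; dist=6371·c=2910.565 ≈ 2910.6 km; running total=9628.1 km
Leg 2 bearing: y=sinΔλ·cosφ2=0.38337057, x=cosφ1·sinφ2-sinφ1·cosφ2·cosΔλ=-0.21820518; θ=atan2(y, x)=119.6475° ≈ 119.6°
Leg 3: φ1=0.2399828, φ2=0.5246931, Δφ=0.2847103, Δλ=-1.2089948 rad; a=sin²(Δφ/2)+cosφ1·cosφ2·sin²(Δλ/2)=0.2916834137; c=2·atan2(√a, √(1-a))=1.141057740; dist=6371·c=7269.679 ≈ 7269.7 km; running total=16897.8 km
Leg 3 bearing: y=sinΔλ·cosφ2=-0.80944728, x=cosφ1·sinφ2-sinφ1·cosφ2·cosΔλ=0.41377759; θ=atan2(y, x)=-62.9245° <0 so +360° → 297.0755° ≈ 297.1°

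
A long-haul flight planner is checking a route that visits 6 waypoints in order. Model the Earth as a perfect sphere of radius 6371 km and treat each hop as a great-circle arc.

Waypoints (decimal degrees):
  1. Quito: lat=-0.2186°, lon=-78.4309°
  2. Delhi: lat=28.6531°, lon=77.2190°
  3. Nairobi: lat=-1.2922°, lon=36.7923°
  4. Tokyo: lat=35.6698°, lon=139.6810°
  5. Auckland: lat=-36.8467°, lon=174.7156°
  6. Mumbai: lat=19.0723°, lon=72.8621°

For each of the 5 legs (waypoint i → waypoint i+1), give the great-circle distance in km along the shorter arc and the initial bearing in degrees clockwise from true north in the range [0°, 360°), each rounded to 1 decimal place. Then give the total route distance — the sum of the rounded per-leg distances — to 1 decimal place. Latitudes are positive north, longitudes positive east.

Leg 1: dist=15929.2 km, bearing=37.2°
Leg 2: dist=5440.3 km, bearing=239.3°
Leg 3: dist=11253.4 km, bearing=53.8°
Leg 4: dist=8837.4 km, bearing=152.1°
Leg 5: dist=12294.5 km, bearing=278.9°
Total: 53754.8 km

Leg 1: φ1=-0.0038153, φ2=0.5000909, Δφ=0.5039062, Δλ=2.7166032 rad; a=sin²(Δφ/2)+cosφ1·cosφ2·sin²(Δλ/2)=0.9006497204; c=2·atan2(√a, √(1-a))=2.500260417; dist=6371·c=15929.159 ≈ 15929.2 km; running total=15929.2 km
Leg 1 bearing: y=sinΔλ·cosφ2=0.36181909, x=cosφ1·sinφ2-sinφ1·cosφ2·cosΔλ=0.47645163; θ=atan2(y, x)=37.2132° ≈ 37.2°
Leg 2: φ1=0.5000909, φ2=-0.0225531, Δφ=-0.5226441, Δλ=-0.7055790 rad; a=sin²(Δφ/2)+cosφ1·cosφ2·sin²(Δλ/2)=0.1714844484; c=2·atan2(√a, √(1-a))=0.853922600; dist=6371·c=5440.341 ≈ 5440.3 km; running total=21369.5 km
Leg 2 bearing: y=sinΔλ·cosφ2=-0.64830980, x=cosφ1·sinφ2-sinφ1·cosφ2·cosΔλ=-0.38471358; θ=atan2(y, x)=-120.6853° <0 so +360° → 239.3147° ≈ 239.3°
Leg 3: φ1=-0.0225531, φ2=0.6225555, Δφ=0.6451086, Δλ=1.7957466 rad; a=sin²(Δφ/2)+cosφ1·cosφ2·sin²(Δλ/2)=0.5971570186; c=2·atan2(√a, √(1-a))=1.766354437; dist=6371·c=11253.444 ≈ 11253.4 km; running total=32622.9 km
Leg 3 bearing: y=sinΔλ·cosφ2=0.79192297, x=cosφ1·sinφ2-sinφ1·cosφ2·cosΔλ=0.57887828; θ=atan2(y, x)=53.8340° ≈ 53.8°
Leg 4: φ1=0.6225555, φ2=-0.6430962, Δφ=-1.2656517, Δλ=0.6114691 rad; a=sin²(Δφ/2)+cosφ1·cosφ2·sin²(Δλ/2)=0.4086826114; c=2·atan2(√a, √(1-a))=1.387130689; dist=6371·c=8837.410 ≈ 8837.4 km; running total=41460.3 km
Leg 4 bearing: y=sinΔλ·cosφ2=0.45939622, x=cosφ1·sinφ2-sinφ1·cosφ2·cosΔλ=-0.86925235; θ=atan2(y, x)=152.1437° ≈ 152.1°
Leg 5: φ1=-0.6430962, φ2=0.3328744, Δφ=0.9759707, Δλ=-1.7776789 rad; a=sin²(Δφ/2)+cosφ1·cosφ2·sin²(Δλ/2)=0.6756527167; c=2·atan2(√a, √(1-a))=1.929761371; dist=6371·c=12294.510 ≈ 12294.5 km; running total=53754.8 km
Leg 5 bearing: y=sinΔλ·cosφ2=-0.92495355, x=cosφ1·sinφ2-sinφ1·cosφ2·cosΔλ=0.14507042; θ=atan2(y, x)=-81.0863° <0 so +360° → 278.9137° ≈ 278.9°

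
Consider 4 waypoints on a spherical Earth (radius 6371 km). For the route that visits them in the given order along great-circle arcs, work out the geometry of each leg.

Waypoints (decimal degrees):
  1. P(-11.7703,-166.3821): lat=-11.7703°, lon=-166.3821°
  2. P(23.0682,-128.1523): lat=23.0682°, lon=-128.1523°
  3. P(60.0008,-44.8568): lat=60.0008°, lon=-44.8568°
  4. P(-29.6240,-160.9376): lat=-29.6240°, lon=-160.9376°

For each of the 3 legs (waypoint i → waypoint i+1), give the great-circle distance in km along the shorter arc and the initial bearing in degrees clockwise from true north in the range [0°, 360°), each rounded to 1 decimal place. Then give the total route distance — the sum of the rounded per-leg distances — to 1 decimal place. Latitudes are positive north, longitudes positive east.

Leg 1: dist=5685.0 km, bearing=47.0°
Leg 2: dist=7434.1 km, bearing=32.7°
Leg 3: dist=14261.3 km, bearing=276.1°
Total: 27380.4 km

Leg 1: φ1=-0.2054305, φ2=0.4026160, Δφ=0.6080465, Δλ=0.6672359 rad; a=sin²(Δφ/2)+cosφ1·cosφ2·sin²(Δλ/2)=0.1862008033; c=2·atan2(√a, √(1-a))=0.892331733; dist=6371·c=5685.045 ≈ 5685.0 km; running total=5685.0 km
Leg 1 bearing: y=sinΔλ·cosφ2=0.56933588, x=cosφ1·sinφ2-sinφ1·cosφ2·cosΔλ=0.53101498; θ=atan2(y, x)=46.9946° ≈ 47.0°
Leg 2: φ1=0.4026160, φ2=1.0472115, Δφ=0.6445955, Δλ=1.4537807 rad; a=sin²(Δφ/2)+cosφ1·cosφ2·sin²(Δλ/2)=0.3034800605; c=2·atan2(√a, √(1-a))=1.166861125; dist=6371·c=7434.072 ≈ 7434.1 km; running total=13119.1 km
Leg 2 bearing: y=sinΔλ·cosφ2=0.49656873, x=cosφ1·sinφ2-sinφ1·cosφ2·cosΔλ=0.77391159; θ=atan2(y, x)=32.6856° ≈ 32.7°
Leg 3: φ1=1.0472115, φ2=-0.5170363, Δφ=-1.5642479, Δλ=-2.0259922 rad; a=sin²(Δφ/2)+cosφ1·cosφ2·sin²(Δλ/2)=0.8095832576; c=2·atan2(√a, √(1-a))=2.238477172; dist=6371·c=14261.338 ≈ 14261.3 km; running total=27380.4 km
Leg 3 bearing: y=sinΔλ·cosφ2=-0.78077266, x=cosφ1·sinφ2-sinφ1·cosφ2·cosΔλ=0.08382646; θ=atan2(y, x)=-83.8720° <0 so +360° → 276.1280° ≈ 276.1°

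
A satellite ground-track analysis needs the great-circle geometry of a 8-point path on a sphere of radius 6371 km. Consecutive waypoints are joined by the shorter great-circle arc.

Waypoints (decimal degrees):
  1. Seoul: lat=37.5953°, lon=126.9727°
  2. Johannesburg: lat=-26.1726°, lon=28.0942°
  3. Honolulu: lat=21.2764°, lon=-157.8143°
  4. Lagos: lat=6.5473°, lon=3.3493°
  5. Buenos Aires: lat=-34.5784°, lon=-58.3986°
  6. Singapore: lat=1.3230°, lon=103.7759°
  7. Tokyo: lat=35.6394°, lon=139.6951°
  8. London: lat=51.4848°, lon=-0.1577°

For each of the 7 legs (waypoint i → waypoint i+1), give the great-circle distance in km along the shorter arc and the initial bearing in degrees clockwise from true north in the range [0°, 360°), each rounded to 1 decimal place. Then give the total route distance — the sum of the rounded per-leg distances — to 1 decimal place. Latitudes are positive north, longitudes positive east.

Leg 1: dist=12483.0 km, bearing=253.4°
Leg 2: dist=19204.1 km, bearing=130.9°
Leg 3: dist=16300.7 km, bearing=35.6°
Leg 4: dist=7915.6 km, bearing=230.0°
Leg 5: dist=15880.6 km, bearing=149.6°
Leg 6: dist=5317.5 km, bearing=40.0°
Leg 7: dist=9567.2 km, bearing=336.3°
Total: 86668.7 km

Leg 1: φ1=0.6561618, φ2=-0.4567980, Δφ=-1.1129598, Δλ=-1.7257554 rad; a=sin²(Δφ/2)+cosφ1·cosφ2·sin²(Δλ/2)=0.6894215891; c=2·atan2(√a, √(1-a))=1.959342308; dist=6371·c=12482.970 ≈ 12483.0 km; running total=12483.0 km
Leg 1 bearing: y=sinΔλ·cosφ2=-0.88671579, x=cosφ1·sinφ2-sinφ1·cosφ2·cosΔλ=-0.26497727; θ=atan2(y, x)=-106.6377° <0 so +360° → 253.3623° ≈ 253.4°
Leg 2: φ1=-0.4567980, φ2=0.3713432, Δφ=0.8281413, Δλ=-3.2447154 rad; a=sin²(Δφ/2)+cosφ1·cosφ2·sin²(Δλ/2)=0.9959540851; c=2·atan2(√a, √(1-a))=3.014291700; dist=6371·c=19204.052 ≈ 19204.1 km; running total=31687.1 km
Leg 2 bearing: y=sinΔλ·cosφ2=0.09592378, x=cosφ1·sinφ2-sinφ1·cosφ2·cosΔλ=-0.08316736; θ=atan2(y, x)=130.9258° ≈ 130.9°
Leg 3: φ1=0.3713432, φ2=0.1142719, Δφ=-0.2570713, Δλ=2.8128355 rad; a=sin²(Δφ/2)+cosφ1·cosφ2·sin²(Δλ/2)=0.9174040541; c=2·atan2(√a, √(1-a))=2.558580469; dist=6371·c=16300.716 ≈ 16300.7 km; running total=47987.8 km
Leg 3 bearing: y=sinΔλ·cosφ2=0.32076132, x=cosφ1·sinφ2-sinφ1·cosφ2·cosΔλ=0.44744564; θ=atan2(y, x)=35.6357° ≈ 35.6°
Leg 4: φ1=0.1142719, φ2=-0.6035069, Δφ=-0.7177789, Δλ=-1.0777042 rad; a=sin²(Δφ/2)+cosφ1·cosφ2·sin²(Δλ/2)=0.3387597021; c=2·atan2(√a, √(1-a))=1.242447407; dist=6371·c=7915.632 ≈ 7915.6 km; running total=55903.4 km
Leg 4 bearing: y=sinΔλ·cosφ2=-0.72526744, x=cosφ1·sinφ2-sinφ1·cosφ2·cosΔλ=-0.60827083; θ=atan2(y, x)=-129.9861° <0 so +360° → 230.0139° ≈ 230.0°
Leg 5: φ1=-0.6035069, φ2=0.0230907, Δφ=0.6265976, Δλ=2.8304790 rad; a=sin²(Δφ/2)+cosφ1·cosφ2·sin²(Δλ/2)=0.8983593172; c=2·atan2(√a, √(1-a))=2.492642371; dist=6371·c=15880.625 ≈ 15880.6 km; running total=71784.0 km
Leg 5 bearing: y=sinΔλ·cosφ2=0.30603742, x=cosφ1·sinφ2-sinφ1·cosφ2·cosΔλ=-0.52113387; θ=atan2(y, x)=149.5763° ≈ 149.6°
Leg 6: φ1=0.0230907, φ2=0.6220249, Δφ=0.5989342, Δλ=0.6269083 rad; a=sin²(Δφ/2)+cosφ1·cosφ2·sin²(Δλ/2)=0.1642803905; c=2·atan2(√a, √(1-a))=0.834647134; dist=6371·c=5317.537 ≈ 5317.5 km; running total=77101.5 km
Leg 6 bearing: y=sinΔλ·cosφ2=0.47676555, x=cosφ1·sinφ2-sinφ1·cosφ2·cosΔλ=0.56733058; θ=atan2(y, x)=40.0426° ≈ 40.0°
Leg 7: φ1=0.6220249, φ2=0.8985793, Δφ=0.2765544, Δλ=-2.4408918 rad; a=sin²(Δφ/2)+cosφ1·cosφ2·sin²(Δλ/2)=0.4654661608; c=2·atan2(√a, √(1-a))=1.501673617; dist=6371·c=9567.163 ≈ 9567.2 km; running total=86668.7 km
Leg 7 bearing: y=sinΔλ·cosφ2=-0.40150237, x=cosφ1·sinφ2-sinφ1·cosφ2·cosΔλ=0.91324997; θ=atan2(y, x)=-23.7323° <0 so +360° → 336.2677° ≈ 336.3°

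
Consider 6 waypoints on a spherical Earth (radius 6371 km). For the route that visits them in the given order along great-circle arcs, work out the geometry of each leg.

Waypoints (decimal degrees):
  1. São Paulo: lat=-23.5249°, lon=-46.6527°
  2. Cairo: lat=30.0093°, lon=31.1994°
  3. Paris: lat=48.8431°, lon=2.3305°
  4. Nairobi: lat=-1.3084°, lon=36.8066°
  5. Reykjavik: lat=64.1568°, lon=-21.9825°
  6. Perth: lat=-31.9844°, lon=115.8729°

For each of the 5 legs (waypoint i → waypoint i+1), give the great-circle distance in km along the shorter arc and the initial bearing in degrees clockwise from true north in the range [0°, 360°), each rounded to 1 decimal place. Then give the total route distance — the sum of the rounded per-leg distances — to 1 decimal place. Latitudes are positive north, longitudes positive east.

Leg 1: dist=10215.0 km, bearing=57.9°
Leg 2: dist=3211.3 km, bearing=318.9°
Leg 3: dist=6484.7 km, bearing=138.3°
Leg 4: dist=8690.4 km, bearing=337.6°
Leg 5: dist=15418.8 km, bearing=59.5°
Total: 44020.2 km

Leg 1: φ1=-0.4105870, φ2=0.5237611, Δφ=0.9343481, Δλ=1.3587755 rad; a=sin²(Δφ/2)+cosφ1·cosφ2·sin²(Δλ/2)=0.5162747497; c=2·atan2(√a, √(1-a))=1.603351576; dist=6371·c=10214.953 ≈ 10215.0 km; running total=10215.0 km
Leg 1 bearing: y=sinΔλ·cosφ2=0.84655371, x=cosφ1·sinφ2-sinφ1·cosφ2·cosΔλ=0.53130721; θ=atan2(y, x)=57.8871° ≈ 57.9°
Leg 2: φ1=0.5237611, φ2=0.8524729, Δφ=0.3287118, Δλ=-0.5038574 rad; a=sin²(Δφ/2)+cosφ1·cosφ2·sin²(Δλ/2)=0.0621820579; c=2·atan2(√a, √(1-a))=0.504045470; dist=6371·c=3211.274 ≈ 3211.3 km; running total=13426.3 km
Leg 2 bearing: y=sinΔλ·cosφ2=-0.31774660, x=cosφ1·sinφ2-sinφ1·cosφ2·cosΔλ=0.36372915; θ=atan2(y, x)=-41.1398° <0 so +360° → 318.8602° ≈ 318.9°
Leg 3: φ1=0.8524729, φ2=-0.0228359, Δφ=-0.8753088, Δλ=0.6017215 rad; a=sin²(Δφ/2)+cosφ1·cosφ2·sin²(Δλ/2)=0.2374006278; c=2·atan2(√a, √(1-a))=1.017847683; dist=6371·c=6484.708 ≈ 6484.7 km; running total=19911.0 km
Leg 3 bearing: y=sinΔλ·cosφ2=0.56591483, x=cosφ1·sinφ2-sinφ1·cosφ2·cosΔλ=-0.63553653; θ=atan2(y, x)=138.3165° ≈ 138.3°
Leg 4: φ1=-0.0228359, φ2=1.1197474, Δφ=1.1425833, Δλ=-1.0260634 rad; a=sin²(Δφ/2)+cosφ1·cosφ2·sin²(Δλ/2)=0.3973626037; c=2·atan2(√a, √(1-a))=1.364051856; dist=6371·c=8690.374 ≈ 8690.4 km; running total=28601.4 km
Leg 4 bearing: y=sinΔλ·cosφ2=-0.37281870, x=cosφ1·sinφ2-sinφ1·cosφ2·cosΔλ=0.90491352; θ=atan2(y, x)=-22.3914° <0 so +360° → 337.6086° ≈ 337.6°
Leg 5: φ1=1.1197474, φ2=-0.5582331, Δφ=-1.6779805, Δλ=2.4060306 rad; a=sin²(Δφ/2)+cosφ1·cosφ2·sin²(Δλ/2)=0.8754280343; c=2·atan2(√a, √(1-a))=2.420153611; dist=6371·c=15418.799 ≈ 15418.8 km; running total=44020.2 km
Leg 5 bearing: y=sinΔλ·cosφ2=0.56914044, x=cosφ1·sinφ2-sinφ1·cosφ2·cosΔλ=0.33510345; θ=atan2(y, x)=59.5109° ≈ 59.5°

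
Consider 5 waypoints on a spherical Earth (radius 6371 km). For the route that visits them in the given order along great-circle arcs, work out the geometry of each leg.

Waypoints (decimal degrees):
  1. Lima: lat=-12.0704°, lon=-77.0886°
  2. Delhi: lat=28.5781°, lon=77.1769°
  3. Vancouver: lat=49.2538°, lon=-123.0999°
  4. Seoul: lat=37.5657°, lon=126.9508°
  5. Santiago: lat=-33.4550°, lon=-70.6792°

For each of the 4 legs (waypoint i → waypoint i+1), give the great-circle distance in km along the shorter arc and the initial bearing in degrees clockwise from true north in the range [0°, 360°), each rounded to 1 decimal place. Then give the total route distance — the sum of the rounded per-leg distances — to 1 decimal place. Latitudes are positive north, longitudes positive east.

Leg 1: dist=16777.2 km, bearing=51.6°
Leg 2: dist=11129.9 km, bearing=13.3°
Leg 3: dist=8163.8 km, bearing=309.0°
Leg 4: dist=18358.0 km, bearing=79.3°
Total: 54428.9 km

Leg 1: φ1=-0.2106682, φ2=0.4987819, Δφ=0.7094502, Δλ=2.6924409 rad; a=sin²(Δφ/2)+cosφ1·cosφ2·sin²(Δλ/2)=0.9368034922; c=2·atan2(√a, √(1-a))=2.633362182; dist=6371·c=16777.150 ≈ 16777.2 km; running total=16777.2 km
Leg 1 bearing: y=sinΔλ·cosφ2=0.38130101, x=cosφ1·sinφ2-sinφ1·cosφ2·cosΔλ=0.30235802; θ=atan2(y, x)=51.5868° ≈ 51.6°
Leg 2: φ1=0.4987819, φ2=0.8596410, Δφ=0.3608590, Δλ=-3.4954896 rad; a=sin²(Δφ/2)+cosφ1·cosφ2·sin²(Δλ/2)=0.5876298930; c=2·atan2(√a, √(1-a))=1.746965959; dist=6371·c=11129.920 ≈ 11129.9 km; running total=27907.1 km
Leg 2 bearing: y=sinΔλ·cosφ2=0.22620030, x=cosφ1·sinφ2-sinφ1·cosφ2·cosΔλ=0.95818444; θ=atan2(y, x)=13.2827° ≈ 13.3°
Leg 3: φ1=0.8596410, φ2=0.6556452, Δφ=-0.2039958, Δλ=4.3642080 rad; a=sin²(Δφ/2)+cosφ1·cosφ2·sin²(Δλ/2)=0.3573151047; c=2·atan2(√a, √(1-a))=1.281404086; dist=6371·c=8163.825 ≈ 8163.8 km; running total=36070.9 km
Leg 3 bearing: y=sinΔλ·cosφ2=-0.74509144, x=cosφ1·sinφ2-sinφ1·cosφ2·cosΔλ=0.60282903; θ=atan2(y, x)=-51.0248° <0 so +360° → 308.9752° ≈ 309.0°
Leg 4: φ1=0.6556452, φ2=-0.5838999, Δφ=-1.2395451, Δλ=-3.4492942 rad; a=sin²(Δφ/2)+cosφ1·cosφ2·sin²(Δλ/2)=0.9831831757; c=2·atan2(√a, √(1-a))=2.881500765; dist=6371·c=18358.041 ≈ 18358.0 km; running total=54428.9 km
Leg 4 bearing: y=sinΔλ·cosφ2=0.25268933, x=cosφ1·sinφ2-sinφ1·cosφ2·cosΔλ=0.04779309; θ=atan2(y, x)=79.2897° ≈ 79.3°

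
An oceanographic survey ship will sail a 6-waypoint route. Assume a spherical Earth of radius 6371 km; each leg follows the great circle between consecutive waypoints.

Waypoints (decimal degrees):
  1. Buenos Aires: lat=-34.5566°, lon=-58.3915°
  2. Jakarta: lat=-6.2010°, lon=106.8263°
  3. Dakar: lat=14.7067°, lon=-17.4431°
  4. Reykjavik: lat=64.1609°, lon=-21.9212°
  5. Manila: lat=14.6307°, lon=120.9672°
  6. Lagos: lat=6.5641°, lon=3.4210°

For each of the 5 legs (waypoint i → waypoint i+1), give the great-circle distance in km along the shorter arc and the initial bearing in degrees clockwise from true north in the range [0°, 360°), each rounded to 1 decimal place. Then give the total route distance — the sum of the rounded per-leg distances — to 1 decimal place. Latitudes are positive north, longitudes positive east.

Leg 1: dist=15224.6 km, bearing=158.2°
Leg 2: dist=13862.9 km, bearing=283.6°
Leg 3: dist=5509.8 km, bearing=357.4°
Leg 4: dist=10703.1 km, bearing=36.0°
Leg 5: dist=12738.6 km, bearing=284.4°
Total: 58039.0 km

Leg 1: φ1=-0.6031264, φ2=-0.1082279, Δφ=0.4948986, Δλ=2.8835946 rad; a=sin²(Δφ/2)+cosφ1·cosφ2·sin²(Δλ/2)=0.8651900285; c=2·atan2(√a, √(1-a))=2.389674531; dist=6371·c=15224.616 ≈ 15224.6 km; running total=15224.6 km
Leg 1 bearing: y=sinΔλ·cosφ2=0.25365255, x=cosφ1·sinφ2-sinφ1·cosφ2·cosΔλ=-0.63419662; θ=atan2(y, x)=158.2006° ≈ 158.2°
Leg 2: φ1=-0.1082279, φ2=0.2566803, Δφ=0.3649082, Δλ=-2.1689102 rad; a=sin²(Δφ/2)+cosφ1·cosφ2·sin²(Δλ/2)=0.7844363589; c=2·atan2(√a, √(1-a))=2.175930851; dist=6371·c=13862.855 ≈ 13862.9 km; running total=29087.5 km
Leg 2 bearing: y=sinΔλ·cosφ2=-0.79932471, x=cosφ1·sinφ2-sinφ1·cosφ2·cosΔλ=0.19355577; θ=atan2(y, x)=-76.3879° <0 so +360° → 283.6121° ≈ 283.6°
Leg 3: φ1=0.2566803, φ2=1.1198190, Δφ=0.8631386, Δλ=-0.0781576 rad; a=sin²(Δφ/2)+cosφ1·cosφ2·sin²(Δλ/2)=0.1756156284; c=2·atan2(√a, √(1-a))=0.864830985; dist=6371·c=5509.838 ≈ 5509.8 km; running total=34597.3 km
Leg 3 bearing: y=sinΔλ·cosφ2=-0.03402995, x=cosφ1·sinφ2-sinφ1·cosφ2·cosΔλ=0.76022436; θ=atan2(y, x)=-2.5630° <0 so +360° → 357.4370° ≈ 357.4°
Leg 4: φ1=1.1198190, φ2=0.2553539, Δφ=-0.8644651, Δλ=2.4938730 rad; a=sin²(Δφ/2)+cosφ1·cosφ2·sin²(Δλ/2)=0.5544826182; c=2·atan2(√a, √(1-a))=1.679978355; dist=6371·c=10703.142 ≈ 10703.1 km; running total=45300.4 km
Leg 4 bearing: y=sinΔλ·cosφ2=0.58380458, x=cosφ1·sinφ2-sinφ1·cosφ2·cosΔλ=0.80454881; θ=atan2(y, x)=35.9658° ≈ 36.0°
Leg 5: φ1=0.2553539, φ2=0.1145652, Δφ=-0.1407887, Δλ=-2.0515682 rad; a=sin²(Δφ/2)+cosφ1·cosφ2·sin²(Δλ/2)=0.7078299970; c=2·atan2(√a, √(1-a))=1.999464660; dist=6371·c=12738.589 ≈ 12738.6 km; running total=58039.0 km
Leg 5 bearing: y=sinΔλ·cosφ2=-0.88082594, x=cosφ1·sinφ2-sinφ1·cosφ2·cosΔλ=0.22665488; θ=atan2(y, x)=-75.5697° <0 so +360° → 284.4303° ≈ 284.4°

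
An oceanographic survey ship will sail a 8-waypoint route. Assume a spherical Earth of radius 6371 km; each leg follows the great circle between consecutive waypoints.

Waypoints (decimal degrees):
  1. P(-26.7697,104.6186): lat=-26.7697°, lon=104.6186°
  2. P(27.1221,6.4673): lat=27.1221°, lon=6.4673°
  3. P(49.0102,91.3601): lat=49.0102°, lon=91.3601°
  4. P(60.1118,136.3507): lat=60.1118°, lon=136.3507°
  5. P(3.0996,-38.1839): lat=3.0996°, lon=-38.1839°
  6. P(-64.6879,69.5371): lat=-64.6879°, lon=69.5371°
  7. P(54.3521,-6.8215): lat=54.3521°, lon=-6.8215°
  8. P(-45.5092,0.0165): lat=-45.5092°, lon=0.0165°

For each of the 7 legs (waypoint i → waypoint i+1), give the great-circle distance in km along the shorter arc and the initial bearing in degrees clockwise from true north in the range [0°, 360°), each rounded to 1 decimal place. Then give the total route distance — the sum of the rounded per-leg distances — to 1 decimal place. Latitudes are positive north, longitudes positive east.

Leg 1: dist=12069.4 km, bearing=291.7°
Leg 2: dist=7413.0 km, bearing=45.4°
Leg 3: dist=3077.4 km, bearing=49.3°
Leg 4: dist=12970.2 km, bearing=353.9°
Leg 5: dist=11153.0 km, bearing=155.5°
Leg 6: dist=14735.4 km, bearing=309.8°
Leg 7: dist=11122.9 km, bearing=175.1°
Total: 72541.3 km

Leg 1: φ1=-0.4672194, φ2=0.4733699, Δφ=0.9405893, Δλ=-1.7130634 rad; a=sin²(Δφ/2)+cosφ1·cosφ2·sin²(Δλ/2)=0.6590027857; c=2·atan2(√a, √(1-a))=1.894421439; dist=6371·c=12069.359 ≈ 12069.4 km; running total=12069.4 km
Leg 1 bearing: y=sinΔλ·cosφ2=-0.88104508, x=cosφ1·sinφ2-sinφ1·cosφ2·cosΔλ=0.35018857; θ=atan2(y, x)=-68.3237° <0 so +360° → 291.6763° ≈ 291.7°
Leg 2: φ1=0.4733699, φ2=0.8553894, Δφ=0.3820194, Δλ=1.4816589 rad; a=sin²(Δφ/2)+cosφ1·cosφ2·sin²(Δλ/2)=0.3019571095; c=2·atan2(√a, √(1-a))=1.163546284; dist=6371·c=7412.953 ≈ 7413.0 km; running total=19482.4 km
Leg 2 bearing: y=sinΔλ·cosφ2=0.65332057, x=cosφ1·sinφ2-sinφ1·cosφ2·cosΔλ=0.64520407; θ=atan2(y, x)=45.3581° ≈ 45.4°
Leg 3: φ1=0.8553894, φ2=1.0491488, Δφ=0.1937595, Δλ=0.7852341 rad; a=sin²(Δφ/2)+cosφ1·cosφ2·sin²(Δλ/2)=0.0572039549; c=2·atan2(√a, √(1-a))=0.483029079; dist=6371·c=3077.378 ≈ 3077.4 km; running total=22559.8 km
Leg 3 bearing: y=sinΔλ·cosφ2=0.35230000, x=cosφ1·sinφ2-sinφ1·cosφ2·cosΔλ=0.30267369; θ=atan2(y, x)=49.3329° ≈ 49.3°
Leg 4: φ1=1.0491488, φ2=0.0540982, Δφ=-0.9950506, Δλ=-3.0462034 rad; a=sin²(Δφ/2)+cosφ1·cosφ2·sin²(Δλ/2)=0.7242189426; c=2·atan2(√a, √(1-a))=2.035813202; dist=6371·c=12970.166 ≈ 12970.2 km; running total=35530.0 km
Leg 4 bearing: y=sinΔλ·cosφ2=-0.09510529, x=cosφ1·sinφ2-sinφ1·cosφ2·cosΔλ=0.88873981; θ=atan2(y, x)=-6.1081° <0 so +360° → 353.8919° ≈ 353.9°
Leg 5: φ1=0.0540982, φ2=-1.1290168, Δφ=-1.1831151, Δλ=1.8800861 rad; a=sin²(Δφ/2)+cosφ1·cosφ2·sin²(Δλ/2)=0.5894141922; c=2·atan2(√a, √(1-a))=1.750591838; dist=6371·c=11153.021 ≈ 11153.0 km; running total=46683.0 km
Leg 5 bearing: y=sinΔλ·cosφ2=0.40726159, x=cosφ1·sinφ2-sinφ1·cosφ2·cosΔλ=-0.89563297; θ=atan2(y, x)=155.5478° ≈ 155.5°
Leg 6: φ1=-1.1290168, φ2=0.9486231, Δφ=2.0776399, Δλ=-1.3327090 rad; a=sin²(Δφ/2)+cosφ1·cosφ2·sin²(Δλ/2)=0.8379148696; c=2·atan2(√a, √(1-a))=2.312886194; dist=6371·c=14735.398 ≈ 14735.4 km; running total=61418.4 km
Leg 6 bearing: y=sinΔλ·cosφ2=-0.56636216, x=cosφ1·sinφ2-sinφ1·cosφ2·cosΔλ=0.47168641; θ=atan2(y, x)=-50.2113° <0 so +360° → 309.7887° ≈ 309.8°
Leg 7: φ1=0.9486231, φ2=-0.7942854, Δφ=-1.7429085, Δλ=0.1193456 rad; a=sin²(Δφ/2)+cosφ1·cosφ2·sin²(Δλ/2)=0.5870844503; c=2·atan2(√a, √(1-a))=1.745858033; dist=6371·c=11122.862 ≈ 11122.9 km; running total=72541.3 km
Leg 7 bearing: y=sinΔλ·cosφ2=0.08343837, x=cosφ1·sinφ2-sinφ1·cosφ2·cosΔλ=-0.98117441; θ=atan2(y, x)=175.1393° ≈ 175.1°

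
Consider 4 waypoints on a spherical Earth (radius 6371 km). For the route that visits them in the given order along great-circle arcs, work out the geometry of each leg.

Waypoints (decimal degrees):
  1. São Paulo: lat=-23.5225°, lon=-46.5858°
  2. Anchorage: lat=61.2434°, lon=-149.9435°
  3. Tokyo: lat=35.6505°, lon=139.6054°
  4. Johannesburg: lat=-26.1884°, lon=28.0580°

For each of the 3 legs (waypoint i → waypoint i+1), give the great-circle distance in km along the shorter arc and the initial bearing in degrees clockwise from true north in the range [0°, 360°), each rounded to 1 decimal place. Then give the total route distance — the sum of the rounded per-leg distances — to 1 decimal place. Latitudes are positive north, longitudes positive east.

Leg 1: φ1=-0.4105451, φ2=1.0688990, Δφ=1.4794440, Δλ=-1.8039322 rad; a=sin²(Δφ/2)+cosφ1·cosφ2·sin²(Δλ/2)=0.7258988608; c=2·atan2(√a, √(1-a))=2.039575751; dist=6371·c=12994.137 ≈ 12994.1 km; running total=12994.1 km
Leg 1 bearing: y=sinΔλ·cosφ2=-0.46807470, x=cosφ1·sinφ2-sinφ1·cosφ2·cosΔλ=0.75946356; θ=atan2(y, x)=-31.6465° <0 so +360° → 328.3535° ≈ 328.4°
Leg 2: φ1=1.0688990, φ2=0.6222186, Δφ=-0.4466804, Δλ=5.0535817 rad; a=sin²(Δφ/2)+cosφ1·cosφ2·sin²(Δλ/2)=0.1791163353; c=2·atan2(√a, √(1-a))=0.873995764; dist=6371·c=5568.227 ≈ 5568.2 km; running total=18562.3 km
Leg 2 bearing: y=sinΔλ·cosφ2=-0.76574679, x=cosφ1·sinφ2-sinφ1·cosφ2·cosΔλ=0.04203036; θ=atan2(y, x)=-86.8583° <0 so +360° → 273.1417° ≈ 273.1°
Leg 3: φ1=0.6222186, φ2=-0.4570738, Δφ=-1.0792924, Δλ=-1.9468694 rad; a=sin²(Δφ/2)+cosφ1·cosφ2·sin²(Δλ/2)=0.7625126267; c=2·atan2(√a, √(1-a))=2.123541112; dist=6371·c=13529.080 ≈ 13529.1 km; running total=32091.4 km
Leg 3 bearing: y=sinΔλ·cosφ2=-0.83463574, x=cosφ1·sinφ2-sinφ1·cosφ2·cosΔλ=-0.16652829; θ=atan2(y, x)=-101.2836° <0 so +360° → 258.7164° ≈ 258.7°

Leg 1: dist=12994.1 km, bearing=328.4°
Leg 2: dist=5568.2 km, bearing=273.1°
Leg 3: dist=13529.1 km, bearing=258.7°
Total: 32091.4 km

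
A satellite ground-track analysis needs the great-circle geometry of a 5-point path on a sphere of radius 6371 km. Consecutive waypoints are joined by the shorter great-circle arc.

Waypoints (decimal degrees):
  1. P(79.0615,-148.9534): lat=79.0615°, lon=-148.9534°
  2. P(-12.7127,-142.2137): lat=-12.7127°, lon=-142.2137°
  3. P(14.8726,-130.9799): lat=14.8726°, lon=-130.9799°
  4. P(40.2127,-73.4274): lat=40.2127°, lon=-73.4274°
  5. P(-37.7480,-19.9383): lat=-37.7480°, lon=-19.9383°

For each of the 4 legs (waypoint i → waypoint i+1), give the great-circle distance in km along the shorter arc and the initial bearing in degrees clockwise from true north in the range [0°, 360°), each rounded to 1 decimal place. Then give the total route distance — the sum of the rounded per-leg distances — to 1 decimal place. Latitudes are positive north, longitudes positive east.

Leg 1: φ1=1.3798835, φ2=-0.2218785, Δφ=-1.6017620, Δλ=0.1176300 rad; a=sin²(Δφ/2)+cosφ1·cosφ2·sin²(Δλ/2)=0.5161199140; c=2·atan2(√a, √(1-a))=1.603041743; dist=6371·c=10212.979 ≈ 10213.0 km; running total=10213.0 km
Leg 1 bearing: y=sinΔλ·cosφ2=0.11448191, x=cosφ1·sinφ2-sinφ1·cosφ2·cosΔλ=-0.99290205; θ=atan2(y, x)=173.4228° ≈ 173.4°
Leg 2: φ1=-0.2218785, φ2=0.2595758, Δφ=0.4814543, Δλ=0.1960668 rad; a=sin²(Δφ/2)+cosφ1·cosφ2·sin²(Δλ/2)=0.0658706845; c=2·atan2(√a, √(1-a))=0.519114894; dist=6371·c=3307.281 ≈ 3307.3 km; running total=13520.3 km
Leg 2 bearing: y=sinΔλ·cosφ2=0.18828656, x=cosφ1·sinφ2-sinφ1·cosφ2·cosΔλ=0.45899360; θ=atan2(y, x)=22.3042° ≈ 22.3°
Leg 3: φ1=0.2595758, φ2=0.7018440, Δφ=0.4422682, Δλ=1.0044806 rad; a=sin²(Δφ/2)+cosφ1·cosφ2·sin²(Δλ/2)=0.2191462393; c=2·atan2(√a, √(1-a))=0.974348090; dist=6371·c=6207.572 ≈ 6207.6 km; running total=19727.9 km
Leg 3 bearing: y=sinΔλ·cosφ2=0.64443405, x=cosφ1·sinφ2-sinφ1·cosφ2·cosΔλ=0.51883467; θ=atan2(y, x)=51.1624° ≈ 51.2°
Leg 4: φ1=0.7018440, φ2=-0.6588269, Δφ=-1.3606709, Δλ=0.9335609 rad; a=sin²(Δφ/2)+cosφ1·cosφ2·sin²(Δλ/2)=0.5179913713; c=2·atan2(√a, √(1-a))=1.606786839; dist=6371·c=10236.839 ≈ 10236.8 km; running total=29964.7 km
Leg 4 bearing: y=sinΔλ·cosφ2=0.63552893, x=cosφ1·sinφ2-sinφ1·cosφ2·cosΔλ=-0.77123811; θ=atan2(y, x)=140.5102° ≈ 140.5°

Leg 1: dist=10213.0 km, bearing=173.4°
Leg 2: dist=3307.3 km, bearing=22.3°
Leg 3: dist=6207.6 km, bearing=51.2°
Leg 4: dist=10236.8 km, bearing=140.5°
Total: 29964.7 km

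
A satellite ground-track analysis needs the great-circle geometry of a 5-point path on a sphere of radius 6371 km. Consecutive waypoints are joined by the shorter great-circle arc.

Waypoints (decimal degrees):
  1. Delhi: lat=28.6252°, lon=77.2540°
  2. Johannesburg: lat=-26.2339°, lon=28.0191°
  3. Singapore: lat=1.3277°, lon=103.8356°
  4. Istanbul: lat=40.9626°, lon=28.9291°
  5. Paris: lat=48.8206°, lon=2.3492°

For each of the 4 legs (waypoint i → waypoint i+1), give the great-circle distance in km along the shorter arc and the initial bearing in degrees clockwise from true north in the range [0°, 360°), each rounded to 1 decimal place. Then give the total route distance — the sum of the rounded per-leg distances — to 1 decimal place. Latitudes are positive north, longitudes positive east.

Leg 1: φ1=0.4996040, φ2=-0.4578679, Δφ=-0.9574719, Δλ=-0.8593111 rad; a=sin²(Δφ/2)+cosφ1·cosφ2·sin²(Δλ/2)=0.3488282373; c=2·atan2(√a, √(1-a))=1.263646038; dist=6371·c=8050.689 ≈ 8050.7 km; running total=8050.7 km
Leg 1 bearing: y=sinΔλ·cosφ2=-0.67937917, x=cosφ1·sinφ2-sinφ1·cosφ2·cosΔλ=-0.66860476; θ=atan2(y, x)=-134.5420° <0 so +360° → 225.4580° ≈ 225.5°
Leg 2: φ1=-0.4578679, φ2=0.0231727, Δφ=0.4810407, Δλ=1.3232476 rad; a=sin²(Δφ/2)+cosφ1·cosφ2·sin²(Δλ/2)=0.3952558685; c=2·atan2(√a, √(1-a))=1.359744746; dist=6371·c=8662.934 ≈ 8662.9 km; running total=16713.6 km
Leg 2 bearing: y=sinΔλ·cosφ2=0.96925566, x=cosφ1·sinφ2-sinφ1·cosφ2·cosΔλ=0.12906638; θ=atan2(y, x)=82.4151° ≈ 82.4°
Leg 3: φ1=0.0231727, φ2=0.7149322, Δφ=0.6917595, Δλ=-1.3073651 rad; a=sin²(Δφ/2)+cosφ1·cosφ2·sin²(Δλ/2)=0.3941144160; c=2·atan2(√a, √(1-a))=1.357409450; dist=6371·c=8648.056 ≈ 8648.1 km; running total=25361.7 km
Leg 3 bearing: y=sinΔλ·cosφ2=-0.72908706, x=cosφ1·sinφ2-sinφ1·cosφ2·cosΔλ=0.65083411; θ=atan2(y, x)=-48.2457° <0 so +360° → 311.7543° ≈ 311.8°
Leg 4: φ1=0.7149322, φ2=0.8520802, Δφ=0.1371480, Δλ=-0.4639068 rad; a=sin²(Δφ/2)+cosφ1·cosφ2·sin²(Δλ/2)=0.0309690825; c=2·atan2(√a, √(1-a))=0.353803138; dist=6371·c=2254.080 ≈ 2254.1 km; running total=27615.8 km
Leg 4 bearing: y=sinΔλ·cosφ2=-0.29460649, x=cosφ1·sinφ2-sinφ1·cosφ2·cosΔλ=0.18233762; θ=atan2(y, x)=-58.2458° <0 so +360° → 301.7542° ≈ 301.8°

Leg 1: dist=8050.7 km, bearing=225.5°
Leg 2: dist=8662.9 km, bearing=82.4°
Leg 3: dist=8648.1 km, bearing=311.8°
Leg 4: dist=2254.1 km, bearing=301.8°
Total: 27615.8 km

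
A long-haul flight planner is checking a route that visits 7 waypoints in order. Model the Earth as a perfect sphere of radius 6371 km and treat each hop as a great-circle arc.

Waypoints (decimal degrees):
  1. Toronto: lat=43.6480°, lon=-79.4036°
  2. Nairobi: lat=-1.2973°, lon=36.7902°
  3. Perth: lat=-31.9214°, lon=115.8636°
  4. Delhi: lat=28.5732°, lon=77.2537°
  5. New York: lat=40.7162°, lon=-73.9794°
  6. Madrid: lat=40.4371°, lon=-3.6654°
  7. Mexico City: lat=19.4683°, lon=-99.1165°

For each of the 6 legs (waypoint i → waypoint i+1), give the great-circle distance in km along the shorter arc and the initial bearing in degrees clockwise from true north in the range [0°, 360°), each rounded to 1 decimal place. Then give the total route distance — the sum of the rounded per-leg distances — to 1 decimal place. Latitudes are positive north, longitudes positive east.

Leg 1: dist=12183.5 km, bearing=72.2°
Leg 2: dist=8901.0 km, bearing=122.2°
Leg 3: dist=7867.9 km, bearing=324.5°
Leg 4: dist=11759.2 km, bearing=337.7°
Leg 5: dist=5767.8 km, bearing=65.6°
Leg 6: dist=9061.1 km, bearing=288.4°
Total: 55540.5 km

Leg 1: φ1=0.7618013, φ2=-0.0226422, Δφ=-0.7844435, Δλ=2.0279644 rad; a=sin²(Δφ/2)+cosφ1·cosφ2·sin²(Δλ/2)=0.6674728361; c=2·atan2(√a, √(1-a))=1.912343898; dist=6371·c=12183.543 ≈ 12183.5 km; running total=12183.5 km
Leg 1 bearing: y=sinΔλ·cosφ2=0.89707614, x=cosφ1·sinφ2-sinφ1·cosφ2·cosΔλ=0.28821137; θ=atan2(y, x)=72.1889° ≈ 72.2°
Leg 2: φ1=-0.0226422, φ2=-0.5571335, Δφ=-0.5344914, Δλ=1.3800912 rad; a=sin²(Δφ/2)+cosφ1·cosφ2·sin²(Δλ/2)=0.4135919160; c=2·atan2(√a, √(1-a))=1.397108184; dist=6371·c=8900.976 ≈ 8901.0 km; running total=21084.5 km
Leg 2 bearing: y=sinΔλ·cosφ2=0.83338667, x=cosφ1·sinφ2-sinφ1·cosφ2·cosΔλ=-0.52497736; θ=atan2(y, x)=122.2082° ≈ 122.2°
Leg 3: φ1=-0.5571335, φ2=0.4986964, Δφ=1.0558299, Δλ=-0.6738699 rad; a=sin²(Δφ/2)+cosφ1·cosφ2·sin²(Δλ/2)=0.3352146322; c=2·atan2(√a, √(1-a))=1.234947454; dist=6371·c=7867.850 ≈ 7867.9 km; running total=28952.4 km
Leg 3 bearing: y=sinΔλ·cosφ2=-0.54801388, x=cosφ1·sinφ2-sinφ1·cosφ2·cosΔλ=0.76880682; θ=atan2(y, x)=-35.4817° <0 so +360° → 324.5183° ≈ 324.5°
Leg 4: φ1=0.4986964, φ2=0.7106317, Δφ=0.2119353, Δλ=-2.6395155 rad; a=sin²(Δφ/2)+cosφ1·cosφ2·sin²(Δλ/2)=0.6357491170; c=2·atan2(√a, √(1-a))=1.845745723; dist=6371·c=11759.246 ≈ 11759.2 km; running total=40711.6 km
Leg 4 bearing: y=sinΔλ·cosφ2=-0.36476139, x=cosφ1·sinφ2-sinφ1·cosφ2·cosΔλ=0.89063900; θ=atan2(y, x)=-22.2716° <0 so +360° → 337.7284° ≈ 337.7°
Leg 5: φ1=0.7106317, φ2=0.7057605, Δφ=-0.0048712, Δλ=1.2272108 rad; a=sin²(Δφ/2)+cosφ1·cosφ2·sin²(Δλ/2)=0.1912837482; c=2·atan2(√a, √(1-a))=0.905321765; dist=6371·c=5767.805 ≈ 5767.8 km; running total=46479.4 km
Leg 5 bearing: y=sinΔλ·cosφ2=0.71663330, x=cosφ1·sinφ2-sinφ1·cosφ2·cosΔλ=0.32436679; θ=atan2(y, x)=65.6473° ≈ 65.6°
Leg 6: φ1=0.7057605, φ2=0.3397859, Δφ=-0.3659746, Δλ=-1.6659360 rad; a=sin²(Δφ/2)+cosφ1·cosφ2·sin²(Δλ/2)=0.4259981801; c=2·atan2(√a, √(1-a))=1.422246952; dist=6371·c=9061.135 ≈ 9061.1 km; running total=55540.5 km
Leg 6 bearing: y=sinΔλ·cosφ2=-0.93856223, x=cosφ1·sinφ2-sinφ1·cosφ2·cosΔλ=0.31176251; θ=atan2(y, x)=-71.6250° <0 so +360° → 288.3750° ≈ 288.4°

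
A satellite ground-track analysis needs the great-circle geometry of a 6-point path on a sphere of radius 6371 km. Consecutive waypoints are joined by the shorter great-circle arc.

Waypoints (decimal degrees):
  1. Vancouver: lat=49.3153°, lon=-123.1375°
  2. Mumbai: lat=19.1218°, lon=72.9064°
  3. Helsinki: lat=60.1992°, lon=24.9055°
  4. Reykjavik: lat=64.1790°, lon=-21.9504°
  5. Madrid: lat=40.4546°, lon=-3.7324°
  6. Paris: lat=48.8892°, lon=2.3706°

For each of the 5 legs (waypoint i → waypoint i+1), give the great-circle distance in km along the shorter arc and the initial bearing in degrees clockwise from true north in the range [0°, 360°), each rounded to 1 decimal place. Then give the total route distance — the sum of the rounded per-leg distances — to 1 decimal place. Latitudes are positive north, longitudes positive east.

Leg 1: φ1=0.8607144, φ2=0.3337384, Δφ=-0.5269760, Δλ=3.4216115 rad; a=sin²(Δφ/2)+cosφ1·cosφ2·sin²(Δλ/2)=0.6717661014; c=2·atan2(√a, √(1-a))=1.921471750; dist=6371·c=12241.697 ≈ 12241.7 km; running total=12241.7 km
Leg 1 bearing: y=sinΔλ·cosφ2=-0.26112469, x=cosφ1·sinφ2-sinφ1·cosφ2·cosΔλ=0.90210838; θ=atan2(y, x)=-16.1436° <0 so +360° → 343.8564° ≈ 343.9°
Leg 2: φ1=0.3337384, φ2=1.0506742, Δφ=0.7169359, Δλ=-0.8377737 rad; a=sin²(Δφ/2)+cosφ1·cosφ2·sin²(Δλ/2)=0.2007736929; c=2·atan2(√a, √(1-a))=0.929228050; dist=6371·c=5920.112 ≈ 5920.1 km; running total=18161.8 km
Leg 2 bearing: y=sinΔλ·cosφ2=-0.36933786, x=cosφ1·sinφ2-sinφ1·cosφ2·cosΔλ=0.71094586; θ=atan2(y, x)=-27.4520° <0 so +360° → 332.5480° ≈ 332.5°
Leg 3: φ1=1.0506742, φ2=1.1201349, Δφ=0.0694606, Δλ=-0.8177897 rad; a=sin²(Δφ/2)+cosφ1·cosφ2·sin²(Δλ/2)=0.0354254154; c=2·atan2(√a, √(1-a))=0.378691556; dist=6371·c=2412.644 ≈ 2412.6 km; running total=20574.4 km
Leg 3 bearing: y=sinΔλ·cosφ2=-0.31780109, x=cosφ1·sinφ2-sinφ1·cosφ2·cosΔλ=0.18890285; θ=atan2(y, x)=-59.2725° <0 so +360° → 300.7275° ≈ 300.7°
Leg 4: φ1=1.1201349, φ2=0.7060660, Δφ=-0.4140689, Δλ=0.3179641 rad; a=sin²(Δφ/2)+cosφ1·cosφ2·sin²(Δλ/2)=0.0505609128; c=2·atan2(√a, √(1-a))=0.453593657; dist=6371·c=2889.845 ≈ 2889.8 km; running total=23464.2 km
Leg 4 bearing: y=sinΔλ·cosφ2=0.23788907, x=cosφ1·sinφ2-sinφ1·cosφ2·cosΔλ=-0.36800383; θ=atan2(y, x)=147.1201° ≈ 147.1°
Leg 5: φ1=0.7060660, φ2=0.8532775, Δφ=0.1472115, Δλ=0.1065174 rad; a=sin²(Δφ/2)+cosφ1·cosφ2·sin²(Δλ/2)=0.0068258395; c=2·atan2(√a, √(1-a))=0.165425838; dist=6371·c=1053.928 ≈ 1053.9 km; running total=24518.1 km
Leg 5 bearing: y=sinΔλ·cosφ2=0.06990470, x=cosφ1·sinφ2-sinφ1·cosφ2·cosΔλ=0.14909837; θ=atan2(y, x)=25.1195° ≈ 25.1°

Leg 1: dist=12241.7 km, bearing=343.9°
Leg 2: dist=5920.1 km, bearing=332.5°
Leg 3: dist=2412.6 km, bearing=300.7°
Leg 4: dist=2889.8 km, bearing=147.1°
Leg 5: dist=1053.9 km, bearing=25.1°
Total: 24518.1 km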